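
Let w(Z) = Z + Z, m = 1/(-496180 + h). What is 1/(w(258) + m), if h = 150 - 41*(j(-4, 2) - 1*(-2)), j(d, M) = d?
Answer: 495948/255909167 ≈ 0.0019380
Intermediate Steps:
h = 232 (h = 150 - 41*(-4 - 1*(-2)) = 150 - 41*(-4 + 2) = 150 - 41*(-2) = 150 + 82 = 232)
m = -1/495948 (m = 1/(-496180 + 232) = 1/(-495948) = -1/495948 ≈ -2.0163e-6)
w(Z) = 2*Z
1/(w(258) + m) = 1/(2*258 - 1/495948) = 1/(516 - 1/495948) = 1/(255909167/495948) = 495948/255909167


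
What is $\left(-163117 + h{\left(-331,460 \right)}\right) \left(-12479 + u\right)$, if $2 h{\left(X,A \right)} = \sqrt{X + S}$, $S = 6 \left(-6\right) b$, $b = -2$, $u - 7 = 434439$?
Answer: $-68829991139 + \frac{421967 i \sqrt{259}}{2} \approx -6.883 \cdot 10^{10} + 3.3955 \cdot 10^{6} i$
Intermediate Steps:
$u = 434446$ ($u = 7 + 434439 = 434446$)
$S = 72$ ($S = 6 \left(-6\right) \left(-2\right) = \left(-36\right) \left(-2\right) = 72$)
$h{\left(X,A \right)} = \frac{\sqrt{72 + X}}{2}$ ($h{\left(X,A \right)} = \frac{\sqrt{X + 72}}{2} = \frac{\sqrt{72 + X}}{2}$)
$\left(-163117 + h{\left(-331,460 \right)}\right) \left(-12479 + u\right) = \left(-163117 + \frac{\sqrt{72 - 331}}{2}\right) \left(-12479 + 434446\right) = \left(-163117 + \frac{\sqrt{-259}}{2}\right) 421967 = \left(-163117 + \frac{i \sqrt{259}}{2}\right) 421967 = -68829991139 + \frac{421967 i \sqrt{259}}{2}$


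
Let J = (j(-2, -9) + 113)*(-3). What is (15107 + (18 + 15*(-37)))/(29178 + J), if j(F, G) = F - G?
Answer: 7285/14409 ≈ 0.50559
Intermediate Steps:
J = -360 (J = ((-2 - 1*(-9)) + 113)*(-3) = ((-2 + 9) + 113)*(-3) = (7 + 113)*(-3) = 120*(-3) = -360)
(15107 + (18 + 15*(-37)))/(29178 + J) = (15107 + (18 + 15*(-37)))/(29178 - 360) = (15107 + (18 - 555))/28818 = (15107 - 537)*(1/28818) = 14570*(1/28818) = 7285/14409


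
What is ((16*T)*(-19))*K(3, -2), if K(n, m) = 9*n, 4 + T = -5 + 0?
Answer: 73872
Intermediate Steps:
T = -9 (T = -4 + (-5 + 0) = -4 - 5 = -9)
((16*T)*(-19))*K(3, -2) = ((16*(-9))*(-19))*(9*3) = -144*(-19)*27 = 2736*27 = 73872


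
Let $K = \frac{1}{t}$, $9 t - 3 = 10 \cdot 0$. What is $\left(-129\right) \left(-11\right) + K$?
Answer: $1422$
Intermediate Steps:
$t = \frac{1}{3}$ ($t = \frac{1}{3} + \frac{10 \cdot 0}{9} = \frac{1}{3} + \frac{1}{9} \cdot 0 = \frac{1}{3} + 0 = \frac{1}{3} \approx 0.33333$)
$K = 3$ ($K = \frac{1}{\frac{1}{3}} = 3$)
$\left(-129\right) \left(-11\right) + K = \left(-129\right) \left(-11\right) + 3 = 1419 + 3 = 1422$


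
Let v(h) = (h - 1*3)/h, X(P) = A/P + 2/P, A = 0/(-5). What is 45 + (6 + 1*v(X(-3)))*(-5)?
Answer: -25/2 ≈ -12.500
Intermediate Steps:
A = 0 (A = 0*(-⅕) = 0)
X(P) = 2/P (X(P) = 0/P + 2/P = 0 + 2/P = 2/P)
v(h) = (-3 + h)/h (v(h) = (h - 3)/h = (-3 + h)/h)
45 + (6 + 1*v(X(-3)))*(-5) = 45 + (6 + 1*((-3 + 2/(-3))/((2/(-3)))))*(-5) = 45 + (6 + 1*((-3 + 2*(-⅓))/((2*(-⅓)))))*(-5) = 45 + (6 + 1*((-3 - ⅔)/(-⅔)))*(-5) = 45 + (6 + 1*(-3/2*(-11/3)))*(-5) = 45 + (6 + 1*(11/2))*(-5) = 45 + (6 + 11/2)*(-5) = 45 + (23/2)*(-5) = 45 - 115/2 = -25/2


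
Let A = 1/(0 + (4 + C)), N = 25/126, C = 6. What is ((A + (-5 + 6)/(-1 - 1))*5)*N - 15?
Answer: -970/63 ≈ -15.397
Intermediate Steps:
N = 25/126 (N = 25*(1/126) = 25/126 ≈ 0.19841)
A = ⅒ (A = 1/(0 + (4 + 6)) = 1/(0 + 10) = 1/10 = ⅒ ≈ 0.10000)
((A + (-5 + 6)/(-1 - 1))*5)*N - 15 = ((⅒ + (-5 + 6)/(-1 - 1))*5)*(25/126) - 15 = ((⅒ + 1/(-2))*5)*(25/126) - 15 = ((⅒ + 1*(-½))*5)*(25/126) - 15 = ((⅒ - ½)*5)*(25/126) - 15 = -⅖*5*(25/126) - 15 = -2*25/126 - 15 = -25/63 - 15 = -970/63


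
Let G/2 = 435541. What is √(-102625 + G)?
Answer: √768457 ≈ 876.62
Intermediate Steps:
G = 871082 (G = 2*435541 = 871082)
√(-102625 + G) = √(-102625 + 871082) = √768457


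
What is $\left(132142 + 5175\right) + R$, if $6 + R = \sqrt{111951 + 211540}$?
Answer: $137311 + \sqrt{323491} \approx 1.3788 \cdot 10^{5}$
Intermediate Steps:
$R = -6 + \sqrt{323491}$ ($R = -6 + \sqrt{111951 + 211540} = -6 + \sqrt{323491} \approx 562.76$)
$\left(132142 + 5175\right) + R = \left(132142 + 5175\right) - \left(6 - \sqrt{323491}\right) = 137317 - \left(6 - \sqrt{323491}\right) = 137311 + \sqrt{323491}$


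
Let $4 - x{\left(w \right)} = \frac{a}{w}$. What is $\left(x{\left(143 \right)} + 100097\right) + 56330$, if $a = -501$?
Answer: $\frac{22370134}{143} \approx 1.5643 \cdot 10^{5}$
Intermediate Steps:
$x{\left(w \right)} = 4 + \frac{501}{w}$ ($x{\left(w \right)} = 4 - - \frac{501}{w} = 4 + \frac{501}{w}$)
$\left(x{\left(143 \right)} + 100097\right) + 56330 = \left(\left(4 + \frac{501}{143}\right) + 100097\right) + 56330 = \left(\frac{1073}{143} + 100097\right) + 56330 = \frac{14314944}{143} + 56330 = \frac{22370134}{143}$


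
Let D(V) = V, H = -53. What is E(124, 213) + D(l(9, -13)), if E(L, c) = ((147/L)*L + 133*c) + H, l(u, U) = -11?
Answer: 28412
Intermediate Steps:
E(L, c) = 94 + 133*c (E(L, c) = ((147/L)*L + 133*c) - 53 = (147 + 133*c) - 53 = 94 + 133*c)
E(124, 213) + D(l(9, -13)) = (94 + 133*213) - 11 = (94 + 28329) - 11 = 28423 - 11 = 28412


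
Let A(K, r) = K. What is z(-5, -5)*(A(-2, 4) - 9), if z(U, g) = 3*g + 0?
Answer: 165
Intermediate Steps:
z(U, g) = 3*g
z(-5, -5)*(A(-2, 4) - 9) = (3*(-5))*(-2 - 9) = -15*(-11) = 165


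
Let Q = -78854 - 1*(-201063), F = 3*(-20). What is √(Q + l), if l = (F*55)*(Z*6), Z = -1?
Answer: √142009 ≈ 376.84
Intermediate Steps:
F = -60
Q = 122209 (Q = -78854 + 201063 = 122209)
l = 19800 (l = (-60*55)*(-1*6) = -3300*(-6) = 19800)
√(Q + l) = √(122209 + 19800) = √142009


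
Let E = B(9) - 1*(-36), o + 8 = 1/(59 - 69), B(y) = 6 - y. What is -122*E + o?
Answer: -40341/10 ≈ -4034.1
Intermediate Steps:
o = -81/10 (o = -8 + 1/(59 - 69) = -8 + 1/(-10) = -8 - ⅒ = -81/10 ≈ -8.1000)
E = 33 (E = (6 - 1*9) - 1*(-36) = (6 - 9) + 36 = -3 + 36 = 33)
-122*E + o = -122*33 - 81/10 = -4026 - 81/10 = -40341/10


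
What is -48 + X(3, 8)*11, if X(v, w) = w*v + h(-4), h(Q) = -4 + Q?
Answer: 128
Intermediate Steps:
X(v, w) = -8 + v*w (X(v, w) = w*v + (-4 - 4) = v*w - 8 = -8 + v*w)
-48 + X(3, 8)*11 = -48 + (-8 + 3*8)*11 = -48 + (-8 + 24)*11 = -48 + 16*11 = -48 + 176 = 128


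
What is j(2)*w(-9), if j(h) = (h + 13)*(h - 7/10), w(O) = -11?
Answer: -429/2 ≈ -214.50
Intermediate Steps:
j(h) = (13 + h)*(-7/10 + h) (j(h) = (13 + h)*(h - 7*1/10) = (13 + h)*(h - 7/10) = (13 + h)*(-7/10 + h))
j(2)*w(-9) = (-91/10 + 2**2 + (123/10)*2)*(-11) = (-91/10 + 4 + 123/5)*(-11) = (39/2)*(-11) = -429/2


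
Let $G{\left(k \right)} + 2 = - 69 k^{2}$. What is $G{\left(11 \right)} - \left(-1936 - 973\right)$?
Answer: $-5442$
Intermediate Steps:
$G{\left(k \right)} = -2 - 69 k^{2}$
$G{\left(11 \right)} - \left(-1936 - 973\right) = \left(-2 - 69 \cdot 11^{2}\right) - \left(-1936 - 973\right) = \left(-2 - 8349\right) - \left(-1936 - 973\right) = \left(-2 - 8349\right) - -2909 = -8351 + 2909 = -5442$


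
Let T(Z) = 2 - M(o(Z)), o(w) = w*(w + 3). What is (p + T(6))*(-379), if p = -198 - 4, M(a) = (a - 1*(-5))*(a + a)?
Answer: 2490788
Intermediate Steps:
o(w) = w*(3 + w)
M(a) = 2*a*(5 + a) (M(a) = (a + 5)*(2*a) = (5 + a)*(2*a) = 2*a*(5 + a))
p = -202
T(Z) = 2 - 2*Z*(3 + Z)*(5 + Z*(3 + Z))
(p + T(6))*(-379) = (-202 + (2 - 2*6*(3 + 6)*(5 + 6*(3 + 6))))*(-379) = (-202 + (2 - 2*6*9*(5 + 6*9)))*(-379) = (-202 + (2 - 2*6*9*(5 + 54)))*(-379) = (-202 + (2 - 2*6*9*59))*(-379) = (-202 + (2 - 6372))*(-379) = (-202 - 6370)*(-379) = -6572*(-379) = 2490788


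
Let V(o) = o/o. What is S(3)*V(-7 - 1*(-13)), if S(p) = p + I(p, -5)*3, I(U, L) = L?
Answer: -12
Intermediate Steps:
S(p) = -15 + p (S(p) = p - 5*3 = p - 15 = -15 + p)
V(o) = 1
S(3)*V(-7 - 1*(-13)) = (-15 + 3)*1 = -12*1 = -12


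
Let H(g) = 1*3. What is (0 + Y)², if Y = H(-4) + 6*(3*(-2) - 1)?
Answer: 1521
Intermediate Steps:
H(g) = 3
Y = -39 (Y = 3 + 6*(3*(-2) - 1) = 3 + 6*(-6 - 1) = 3 + 6*(-7) = 3 - 42 = -39)
(0 + Y)² = (0 - 39)² = (-39)² = 1521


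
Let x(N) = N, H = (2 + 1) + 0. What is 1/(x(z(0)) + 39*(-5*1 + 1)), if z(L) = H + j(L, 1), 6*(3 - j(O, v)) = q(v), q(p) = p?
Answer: -6/901 ≈ -0.0066593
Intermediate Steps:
j(O, v) = 3 - v/6
H = 3 (H = 3 + 0 = 3)
z(L) = 35/6 (z(L) = 3 + (3 - ⅙*1) = 3 + (3 - ⅙) = 3 + 17/6 = 35/6)
1/(x(z(0)) + 39*(-5*1 + 1)) = 1/(35/6 + 39*(-5*1 + 1)) = 1/(35/6 + 39*(-5 + 1)) = 1/(35/6 + 39*(-4)) = 1/(35/6 - 156) = 1/(-901/6) = -6/901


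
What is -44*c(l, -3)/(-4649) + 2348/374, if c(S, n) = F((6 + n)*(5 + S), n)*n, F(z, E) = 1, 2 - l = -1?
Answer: 5433242/869363 ≈ 6.2497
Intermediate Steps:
l = 3 (l = 2 - 1*(-1) = 2 + 1 = 3)
c(S, n) = n (c(S, n) = 1*n = n)
-44*c(l, -3)/(-4649) + 2348/374 = -44*(-3)/(-4649) + 2348/374 = 132*(-1/4649) + 2348*(1/374) = -132/4649 + 1174/187 = 5433242/869363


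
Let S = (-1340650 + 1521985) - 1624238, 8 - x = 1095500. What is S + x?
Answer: -2538395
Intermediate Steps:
x = -1095492 (x = 8 - 1*1095500 = 8 - 1095500 = -1095492)
S = -1442903 (S = 181335 - 1624238 = -1442903)
S + x = -1442903 - 1095492 = -2538395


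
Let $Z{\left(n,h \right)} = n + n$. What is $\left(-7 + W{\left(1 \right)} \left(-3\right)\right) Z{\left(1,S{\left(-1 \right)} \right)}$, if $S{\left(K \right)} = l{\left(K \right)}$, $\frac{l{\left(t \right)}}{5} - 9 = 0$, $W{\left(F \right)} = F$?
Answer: $-20$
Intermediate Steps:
$l{\left(t \right)} = 45$ ($l{\left(t \right)} = 45 + 5 \cdot 0 = 45 + 0 = 45$)
$S{\left(K \right)} = 45$
$Z{\left(n,h \right)} = 2 n$
$\left(-7 + W{\left(1 \right)} \left(-3\right)\right) Z{\left(1,S{\left(-1 \right)} \right)} = \left(-7 + 1 \left(-3\right)\right) 2 \cdot 1 = \left(-7 - 3\right) 2 = \left(-10\right) 2 = -20$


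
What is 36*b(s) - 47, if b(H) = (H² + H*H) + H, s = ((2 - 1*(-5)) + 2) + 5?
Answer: 14569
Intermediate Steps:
s = 14 (s = ((2 + 5) + 2) + 5 = (7 + 2) + 5 = 9 + 5 = 14)
b(H) = H + 2*H² (b(H) = (H² + H²) + H = 2*H² + H = H + 2*H²)
36*b(s) - 47 = 36*(14*(1 + 2*14)) - 47 = 36*(14*(1 + 28)) - 47 = 36*(14*29) - 47 = 36*406 - 47 = 14616 - 47 = 14569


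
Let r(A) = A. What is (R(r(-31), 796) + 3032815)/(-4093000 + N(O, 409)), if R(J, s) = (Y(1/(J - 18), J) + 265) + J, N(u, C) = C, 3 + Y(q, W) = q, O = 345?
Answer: -49539751/66845653 ≈ -0.74111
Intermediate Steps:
Y(q, W) = -3 + q
R(J, s) = 262 + J + 1/(-18 + J) (R(J, s) = ((-3 + 1/(J - 18)) + 265) + J = ((-3 + 1/(-18 + J)) + 265) + J = (262 + 1/(-18 + J)) + J = 262 + J + 1/(-18 + J))
(R(r(-31), 796) + 3032815)/(-4093000 + N(O, 409)) = ((1 + (-18 - 31)*(262 - 31))/(-18 - 31) + 3032815)/(-4093000 + 409) = ((1 - 49*231)/(-49) + 3032815)/(-4092591) = (-(1 - 11319)/49 + 3032815)*(-1/4092591) = (-1/49*(-11318) + 3032815)*(-1/4092591) = (11318/49 + 3032815)*(-1/4092591) = (148619253/49)*(-1/4092591) = -49539751/66845653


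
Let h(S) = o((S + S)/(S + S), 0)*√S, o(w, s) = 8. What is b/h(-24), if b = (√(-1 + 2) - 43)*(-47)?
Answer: -329*I*√6/16 ≈ -50.368*I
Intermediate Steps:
b = 1974 (b = (√1 - 43)*(-47) = (1 - 43)*(-47) = -42*(-47) = 1974)
h(S) = 8*√S
b/h(-24) = 1974/((8*√(-24))) = 1974/((8*(2*I*√6))) = 1974/((16*I*√6)) = 1974*(-I*√6/96) = -329*I*√6/16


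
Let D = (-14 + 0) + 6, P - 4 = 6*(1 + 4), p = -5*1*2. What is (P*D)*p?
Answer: 2720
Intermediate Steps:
p = -10 (p = -5*2 = -10)
P = 34 (P = 4 + 6*(1 + 4) = 4 + 6*5 = 4 + 30 = 34)
D = -8 (D = -14 + 6 = -8)
(P*D)*p = (34*(-8))*(-10) = -272*(-10) = 2720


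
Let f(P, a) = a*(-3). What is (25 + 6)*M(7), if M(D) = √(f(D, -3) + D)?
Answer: 124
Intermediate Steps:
f(P, a) = -3*a
M(D) = √(9 + D) (M(D) = √(-3*(-3) + D) = √(9 + D))
(25 + 6)*M(7) = (25 + 6)*√(9 + 7) = 31*√16 = 31*4 = 124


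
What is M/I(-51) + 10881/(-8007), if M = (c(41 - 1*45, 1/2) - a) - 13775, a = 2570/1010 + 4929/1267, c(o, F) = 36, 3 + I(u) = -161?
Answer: 4618551386133/56013203372 ≈ 82.455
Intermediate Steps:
I(u) = -164 (I(u) = -3 - 161 = -164)
a = 823448/127967 (a = 2570*(1/1010) + 4929*(1/1267) = 257/101 + 4929/1267 = 823448/127967 ≈ 6.4348)
M = -1758962061/127967 (M = (36 - 1*823448/127967) - 13775 = (36 - 823448/127967) - 13775 = 3783364/127967 - 13775 = -1758962061/127967 ≈ -13745.)
M/I(-51) + 10881/(-8007) = -1758962061/127967/(-164) + 10881/(-8007) = -1758962061/127967*(-1/164) + 10881*(-1/8007) = 1758962061/20986588 - 3627/2669 = 4618551386133/56013203372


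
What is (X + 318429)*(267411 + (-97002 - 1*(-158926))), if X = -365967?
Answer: -15655927230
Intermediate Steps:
(X + 318429)*(267411 + (-97002 - 1*(-158926))) = (-365967 + 318429)*(267411 + (-97002 - 1*(-158926))) = -47538*(267411 + (-97002 + 158926)) = -47538*(267411 + 61924) = -47538*329335 = -15655927230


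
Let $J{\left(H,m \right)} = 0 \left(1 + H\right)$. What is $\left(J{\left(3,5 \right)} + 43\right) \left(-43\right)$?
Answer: $-1849$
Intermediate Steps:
$J{\left(H,m \right)} = 0$
$\left(J{\left(3,5 \right)} + 43\right) \left(-43\right) = \left(0 + 43\right) \left(-43\right) = 43 \left(-43\right) = -1849$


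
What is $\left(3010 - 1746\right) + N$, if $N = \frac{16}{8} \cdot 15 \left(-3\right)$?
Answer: $1174$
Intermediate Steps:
$N = -90$ ($N = 16 \cdot \frac{1}{8} \left(-45\right) = 2 \left(-45\right) = -90$)
$\left(3010 - 1746\right) + N = \left(3010 - 1746\right) - 90 = 1264 - 90 = 1174$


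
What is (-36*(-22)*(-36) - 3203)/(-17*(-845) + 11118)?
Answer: -31715/25483 ≈ -1.2446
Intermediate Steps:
(-36*(-22)*(-36) - 3203)/(-17*(-845) + 11118) = (792*(-36) - 3203)/(14365 + 11118) = (-28512 - 3203)/25483 = -31715*1/25483 = -31715/25483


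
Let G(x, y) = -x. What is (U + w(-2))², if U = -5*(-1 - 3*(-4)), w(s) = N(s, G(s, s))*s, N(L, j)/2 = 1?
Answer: 3481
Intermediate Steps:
N(L, j) = 2 (N(L, j) = 2*1 = 2)
w(s) = 2*s
U = -55 (U = -5*(-1 + 12) = -5*11 = -55)
(U + w(-2))² = (-55 + 2*(-2))² = (-55 - 4)² = (-59)² = 3481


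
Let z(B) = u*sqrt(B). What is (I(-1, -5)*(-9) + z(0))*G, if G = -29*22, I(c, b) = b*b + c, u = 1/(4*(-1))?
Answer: 137808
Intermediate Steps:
u = -1/4 (u = 1/(-4) = -1/4 ≈ -0.25000)
I(c, b) = c + b**2 (I(c, b) = b**2 + c = c + b**2)
z(B) = -sqrt(B)/4
G = -638
(I(-1, -5)*(-9) + z(0))*G = ((-1 + (-5)**2)*(-9) - sqrt(0)/4)*(-638) = ((-1 + 25)*(-9) - 1/4*0)*(-638) = (24*(-9) + 0)*(-638) = (-216 + 0)*(-638) = -216*(-638) = 137808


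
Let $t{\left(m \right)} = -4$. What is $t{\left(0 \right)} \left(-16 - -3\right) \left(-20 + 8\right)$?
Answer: $-624$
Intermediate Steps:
$t{\left(0 \right)} \left(-16 - -3\right) \left(-20 + 8\right) = - 4 \left(-16 - -3\right) \left(-20 + 8\right) = - 4 \left(-16 + 3\right) \left(-12\right) = \left(-4\right) \left(-13\right) \left(-12\right) = 52 \left(-12\right) = -624$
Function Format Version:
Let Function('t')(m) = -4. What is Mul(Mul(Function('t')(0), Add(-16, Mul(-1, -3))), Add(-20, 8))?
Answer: -624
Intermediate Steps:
Mul(Mul(Function('t')(0), Add(-16, Mul(-1, -3))), Add(-20, 8)) = Mul(Mul(-4, Add(-16, Mul(-1, -3))), Add(-20, 8)) = Mul(Mul(-4, Add(-16, 3)), -12) = Mul(Mul(-4, -13), -12) = Mul(52, -12) = -624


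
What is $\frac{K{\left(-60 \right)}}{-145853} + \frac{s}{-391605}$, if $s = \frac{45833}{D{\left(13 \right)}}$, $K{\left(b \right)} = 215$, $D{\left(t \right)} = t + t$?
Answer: $- \frac{8873952499}{1485035865690} \approx -0.0059756$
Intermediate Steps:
$D{\left(t \right)} = 2 t$
$s = \frac{45833}{26}$ ($s = \frac{45833}{2 \cdot 13} = \frac{45833}{26} \approx 1762.8$)
$\frac{K{\left(-60 \right)}}{-145853} + \frac{s}{-391605} = \frac{215}{-145853} + \frac{45833}{26 \left(-391605\right)} = 215 \left(- \frac{1}{145853}\right) + \frac{45833}{26} \left(- \frac{1}{391605}\right) = - \frac{215}{145853} - \frac{45833}{10181730} = - \frac{8873952499}{1485035865690}$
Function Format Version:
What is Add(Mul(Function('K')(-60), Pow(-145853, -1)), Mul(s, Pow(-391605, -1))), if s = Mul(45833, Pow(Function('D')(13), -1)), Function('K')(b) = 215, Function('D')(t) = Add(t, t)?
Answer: Rational(-8873952499, 1485035865690) ≈ -0.0059756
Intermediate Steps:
Function('D')(t) = Mul(2, t)
s = Rational(45833, 26) (s = Mul(45833, Pow(Mul(2, 13), -1)) = Mul(45833, Pow(26, -1)) = Mul(45833, Rational(1, 26)) = Rational(45833, 26) ≈ 1762.8)
Add(Mul(Function('K')(-60), Pow(-145853, -1)), Mul(s, Pow(-391605, -1))) = Add(Mul(215, Pow(-145853, -1)), Mul(Rational(45833, 26), Pow(-391605, -1))) = Add(Mul(215, Rational(-1, 145853)), Mul(Rational(45833, 26), Rational(-1, 391605))) = Add(Rational(-215, 145853), Rational(-45833, 10181730)) = Rational(-8873952499, 1485035865690)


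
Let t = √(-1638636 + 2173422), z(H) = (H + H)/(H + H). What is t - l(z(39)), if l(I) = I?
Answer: -1 + 7*√10914 ≈ 730.29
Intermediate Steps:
z(H) = 1 (z(H) = (2*H)/((2*H)) = (2*H)*(1/(2*H)) = 1)
t = 7*√10914 (t = √534786 = 7*√10914 ≈ 731.29)
t - l(z(39)) = 7*√10914 - 1*1 = 7*√10914 - 1 = -1 + 7*√10914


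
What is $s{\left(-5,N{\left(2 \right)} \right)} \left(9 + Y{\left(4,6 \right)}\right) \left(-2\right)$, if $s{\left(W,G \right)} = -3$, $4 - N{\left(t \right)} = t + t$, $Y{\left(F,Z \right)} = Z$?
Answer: $90$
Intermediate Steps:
$N{\left(t \right)} = 4 - 2 t$ ($N{\left(t \right)} = 4 - \left(t + t\right) = 4 - 2 t$)
$s{\left(-5,N{\left(2 \right)} \right)} \left(9 + Y{\left(4,6 \right)}\right) \left(-2\right) = - 3 \left(9 + 6\right) \left(-2\right) = \left(-3\right) 15 \left(-2\right) = \left(-45\right) \left(-2\right) = 90$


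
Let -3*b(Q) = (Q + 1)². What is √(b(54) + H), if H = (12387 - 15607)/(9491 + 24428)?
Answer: I*√10441757413695/101757 ≈ 31.756*I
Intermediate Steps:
b(Q) = -(1 + Q)²/3 (b(Q) = -(Q + 1)²/3 = -(1 + Q)²/3)
H = -3220/33919 ≈ -0.094932
√(b(54) + H) = √(-(1 + 54)²/3 - 3220/33919) = √(-⅓*55² - 3220/33919) = √(-⅓*3025 - 3220/33919) = √(-3025/3 - 3220/33919) = √(-102614635/101757) = I*√10441757413695/101757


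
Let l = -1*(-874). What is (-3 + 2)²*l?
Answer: 874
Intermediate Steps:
l = 874
(-3 + 2)²*l = (-3 + 2)²*874 = (-1)²*874 = 1*874 = 874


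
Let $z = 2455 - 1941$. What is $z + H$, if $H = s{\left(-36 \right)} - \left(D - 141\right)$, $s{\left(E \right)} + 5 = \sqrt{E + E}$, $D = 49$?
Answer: $601 + 6 i \sqrt{2} \approx 601.0 + 8.4853 i$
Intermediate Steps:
$s{\left(E \right)} = -5 + \sqrt{2} \sqrt{E}$ ($s{\left(E \right)} = -5 + \sqrt{E + E} = -5 + \sqrt{2 E} = -5 + \sqrt{2} \sqrt{E}$)
$z = 514$ ($z = 2455 - 1941 = 514$)
$H = 87 + 6 i \sqrt{2}$ ($H = \left(-5 + \sqrt{2} \sqrt{-36}\right) - \left(49 - 141\right) = \left(-5 + \sqrt{2} \cdot 6 i\right) - \left(49 - 141\right) = \left(-5 + 6 i \sqrt{2}\right) - -92 = \left(-5 + 6 i \sqrt{2}\right) + 92 = 87 + 6 i \sqrt{2} \approx 87.0 + 8.4853 i$)
$z + H = 514 + \left(87 + 6 i \sqrt{2}\right) = 601 + 6 i \sqrt{2}$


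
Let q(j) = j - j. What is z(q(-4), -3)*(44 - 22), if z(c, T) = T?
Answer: -66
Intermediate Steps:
q(j) = 0
z(q(-4), -3)*(44 - 22) = -3*(44 - 22) = -3*22 = -66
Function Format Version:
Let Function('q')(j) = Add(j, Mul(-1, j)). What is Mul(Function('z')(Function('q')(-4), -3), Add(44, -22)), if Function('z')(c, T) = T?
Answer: -66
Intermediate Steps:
Function('q')(j) = 0
Mul(Function('z')(Function('q')(-4), -3), Add(44, -22)) = Mul(-3, Add(44, -22)) = Mul(-3, 22) = -66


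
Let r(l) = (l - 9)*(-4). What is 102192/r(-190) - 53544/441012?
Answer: 938026610/7313449 ≈ 128.26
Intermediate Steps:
r(l) = 36 - 4*l (r(l) = (-9 + l)*(-4) = 36 - 4*l)
102192/r(-190) - 53544/441012 = 102192/(36 - 4*(-190)) - 53544/441012 = 102192/(36 + 760) - 53544*1/441012 = 102192/796 - 4462/36751 = 102192*(1/796) - 4462/36751 = 25548/199 - 4462/36751 = 938026610/7313449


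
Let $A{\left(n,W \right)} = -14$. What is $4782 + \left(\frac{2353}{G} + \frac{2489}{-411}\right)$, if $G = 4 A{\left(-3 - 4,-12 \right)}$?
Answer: $\frac{108956045}{23016} \approx 4733.9$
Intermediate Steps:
$G = -56$ ($G = 4 \left(-14\right) = -56$)
$4782 + \left(\frac{2353}{G} + \frac{2489}{-411}\right) = 4782 + \left(\frac{2353}{-56} + \frac{2489}{-411}\right) = 4782 + \left(2353 \left(- \frac{1}{56}\right) + 2489 \left(- \frac{1}{411}\right)\right) = 4782 - \frac{1106467}{23016} = \frac{108956045}{23016}$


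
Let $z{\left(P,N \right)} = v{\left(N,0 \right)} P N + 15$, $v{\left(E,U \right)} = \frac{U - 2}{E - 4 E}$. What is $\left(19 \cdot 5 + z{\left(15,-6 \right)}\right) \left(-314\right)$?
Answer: $-37680$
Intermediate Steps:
$v{\left(E,U \right)} = - \frac{-2 + U}{3 E}$ ($v{\left(E,U \right)} = \frac{-2 + U}{\left(-3\right) E} = \left(-2 + U\right) \left(- \frac{1}{3 E}\right) = - \frac{-2 + U}{3 E}$)
$z{\left(P,N \right)} = 15 + \frac{2 P}{3}$ ($z{\left(P,N \right)} = \frac{2 - 0}{3 N} P N + 15 = \frac{2 + 0}{3 N} P N + 15 = \frac{1}{3} \frac{1}{N} 2 P N + 15 = \frac{2}{3 N} P N + 15 = \frac{2 P}{3 N} N + 15 = \frac{2 P}{3} + 15 = 15 + \frac{2 P}{3}$)
$\left(19 \cdot 5 + z{\left(15,-6 \right)}\right) \left(-314\right) = \left(19 \cdot 5 + \left(15 + \frac{2}{3} \cdot 15\right)\right) \left(-314\right) = \left(95 + \left(15 + 10\right)\right) \left(-314\right) = \left(95 + 25\right) \left(-314\right) = 120 \left(-314\right) = -37680$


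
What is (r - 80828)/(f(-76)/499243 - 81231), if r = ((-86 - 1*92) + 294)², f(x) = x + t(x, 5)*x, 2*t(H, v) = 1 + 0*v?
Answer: 33634999396/40554008247 ≈ 0.82939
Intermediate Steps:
t(H, v) = ½ (t(H, v) = (1 + 0*v)/2 = (1 + 0)/2 = (½)*1 = ½)
f(x) = 3*x/2 (f(x) = x + x/2 = 3*x/2)
r = 13456 (r = ((-86 - 92) + 294)² = (-178 + 294)² = 116² = 13456)
(r - 80828)/(f(-76)/499243 - 81231) = (13456 - 80828)/(((3/2)*(-76))/499243 - 81231) = -67372/(-114*1/499243 - 81231) = -67372/(-114/499243 - 81231) = -67372/(-40554008247/499243) = -67372*(-499243/40554008247) = 33634999396/40554008247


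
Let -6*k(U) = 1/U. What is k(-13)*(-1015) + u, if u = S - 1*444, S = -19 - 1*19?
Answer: -38611/78 ≈ -495.01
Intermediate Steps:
S = -38 (S = -19 - 19 = -38)
k(U) = -1/(6*U)
u = -482 (u = -38 - 1*444 = -38 - 444 = -482)
k(-13)*(-1015) + u = -⅙/(-13)*(-1015) - 482 = -⅙*(-1/13)*(-1015) - 482 = (1/78)*(-1015) - 482 = -1015/78 - 482 = -38611/78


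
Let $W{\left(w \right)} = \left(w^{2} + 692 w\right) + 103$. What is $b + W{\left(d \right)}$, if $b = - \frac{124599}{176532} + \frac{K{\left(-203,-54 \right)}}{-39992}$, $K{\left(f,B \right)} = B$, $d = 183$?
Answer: $\frac{23566323238649}{147080578} \approx 1.6023 \cdot 10^{5}$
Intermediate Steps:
$W{\left(w \right)} = 103 + w^{2} + 692 w$
$b = - \frac{103613135}{147080578}$ ($b = - \frac{124599}{176532} - \frac{54}{-39992} = \left(-124599\right) \frac{1}{176532} - - \frac{27}{19996} = - \frac{41533}{58844} + \frac{27}{19996} = - \frac{103613135}{147080578} \approx -0.70446$)
$b + W{\left(d \right)} = - \frac{103613135}{147080578} + \left(103 + 183^{2} + 692 \cdot 183\right) = - \frac{103613135}{147080578} + \left(103 + 33489 + 126636\right) = - \frac{103613135}{147080578} + 160228 = \frac{23566323238649}{147080578}$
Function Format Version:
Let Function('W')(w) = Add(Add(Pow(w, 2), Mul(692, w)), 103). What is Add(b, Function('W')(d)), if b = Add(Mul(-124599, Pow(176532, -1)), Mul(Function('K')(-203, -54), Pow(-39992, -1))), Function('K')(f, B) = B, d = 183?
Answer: Rational(23566323238649, 147080578) ≈ 1.6023e+5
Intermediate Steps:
Function('W')(w) = Add(103, Pow(w, 2), Mul(692, w))
b = Rational(-103613135, 147080578) (b = Add(Mul(-124599, Pow(176532, -1)), Mul(-54, Pow(-39992, -1))) = Add(Mul(-124599, Rational(1, 176532)), Mul(-54, Rational(-1, 39992))) = Add(Rational(-41533, 58844), Rational(27, 19996)) = Rational(-103613135, 147080578) ≈ -0.70446)
Add(b, Function('W')(d)) = Add(Rational(-103613135, 147080578), Add(103, Pow(183, 2), Mul(692, 183))) = Add(Rational(-103613135, 147080578), Add(103, 33489, 126636)) = Add(Rational(-103613135, 147080578), 160228) = Rational(23566323238649, 147080578)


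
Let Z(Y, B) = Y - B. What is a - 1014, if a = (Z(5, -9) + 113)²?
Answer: 15115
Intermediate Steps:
a = 16129 (a = ((5 - 1*(-9)) + 113)² = ((5 + 9) + 113)² = (14 + 113)² = 127² = 16129)
a - 1014 = 16129 - 1014 = 15115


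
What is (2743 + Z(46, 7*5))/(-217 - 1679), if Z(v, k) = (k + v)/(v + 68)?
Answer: -104261/72048 ≈ -1.4471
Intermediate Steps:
Z(v, k) = (k + v)/(68 + v)
(2743 + Z(46, 7*5))/(-217 - 1679) = (2743 + (7*5 + 46)/(68 + 46))/(-217 - 1679) = (2743 + (35 + 46)/114)/(-1896) = (2743 + (1/114)*81)*(-1/1896) = (2743 + 27/38)*(-1/1896) = (104261/38)*(-1/1896) = -104261/72048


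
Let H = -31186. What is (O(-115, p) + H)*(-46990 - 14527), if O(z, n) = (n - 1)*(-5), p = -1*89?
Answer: 1890786512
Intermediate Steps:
p = -89
O(z, n) = 5 - 5*n (O(z, n) = (-1 + n)*(-5) = 5 - 5*n)
(O(-115, p) + H)*(-46990 - 14527) = ((5 - 5*(-89)) - 31186)*(-46990 - 14527) = ((5 + 445) - 31186)*(-61517) = (450 - 31186)*(-61517) = -30736*(-61517) = 1890786512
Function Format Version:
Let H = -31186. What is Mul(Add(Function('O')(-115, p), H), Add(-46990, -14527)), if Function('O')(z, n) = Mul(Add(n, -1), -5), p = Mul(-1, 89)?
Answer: 1890786512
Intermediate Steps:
p = -89
Function('O')(z, n) = Add(5, Mul(-5, n)) (Function('O')(z, n) = Mul(Add(-1, n), -5) = Add(5, Mul(-5, n)))
Mul(Add(Function('O')(-115, p), H), Add(-46990, -14527)) = Mul(Add(Add(5, Mul(-5, -89)), -31186), Add(-46990, -14527)) = Mul(Add(Add(5, 445), -31186), -61517) = Mul(Add(450, -31186), -61517) = Mul(-30736, -61517) = 1890786512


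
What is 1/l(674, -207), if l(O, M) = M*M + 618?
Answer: 1/43467 ≈ 2.3006e-5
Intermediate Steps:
l(O, M) = 618 + M**2 (l(O, M) = M**2 + 618 = 618 + M**2)
1/l(674, -207) = 1/(618 + (-207)**2) = 1/(618 + 42849) = 1/43467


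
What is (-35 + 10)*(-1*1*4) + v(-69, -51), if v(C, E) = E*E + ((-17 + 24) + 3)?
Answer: 2711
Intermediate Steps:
v(C, E) = 10 + E² (v(C, E) = E² + (7 + 3) = E² + 10 = 10 + E²)
(-35 + 10)*(-1*1*4) + v(-69, -51) = (-35 + 10)*(-1*1*4) + (10 + (-51)²) = -(-25)*4 + (10 + 2601) = -25*(-4) + 2611 = 100 + 2611 = 2711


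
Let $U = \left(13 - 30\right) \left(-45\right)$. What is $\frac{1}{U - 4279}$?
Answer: $- \frac{1}{3514} \approx -0.00028458$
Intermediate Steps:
$U = 765$ ($U = \left(-17\right) \left(-45\right) = 765$)
$\frac{1}{U - 4279} = \frac{1}{765 - 4279} = \frac{1}{-3514} = - \frac{1}{3514}$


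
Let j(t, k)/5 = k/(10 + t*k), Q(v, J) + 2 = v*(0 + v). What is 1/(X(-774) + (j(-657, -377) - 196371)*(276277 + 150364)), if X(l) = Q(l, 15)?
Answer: -247699/20752054771452448 ≈ -1.1936e-11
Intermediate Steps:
Q(v, J) = -2 + v² (Q(v, J) = -2 + v*(0 + v) = -2 + v*v = -2 + v²)
X(l) = -2 + l²
j(t, k) = 5*k/(10 + k*t) (j(t, k) = 5*(k/(10 + t*k)) = 5*(k/(10 + k*t)) = 5*k/(10 + k*t))
1/(X(-774) + (j(-657, -377) - 196371)*(276277 + 150364)) = 1/((-2 + (-774)²) + (5*(-377)/(10 - 377*(-657)) - 196371)*(276277 + 150364)) = 1/((-2 + 599076) + (5*(-377)/(10 + 247689) - 196371)*426641) = 1/(599074 + (5*(-377)/247699 - 196371)*426641) = 1/(599074 + (5*(-377)*(1/247699) - 196371)*426641) = 1/(599074 + (-1885/247699 - 196371)*426641) = 1/(599074 - 48640902214/247699*426641) = 1/(599074 - 20752203161483174/247699) = 1/(-20752054771452448/247699) = -247699/20752054771452448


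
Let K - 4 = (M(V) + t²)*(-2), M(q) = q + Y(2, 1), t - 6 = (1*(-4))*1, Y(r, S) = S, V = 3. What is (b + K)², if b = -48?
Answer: 3600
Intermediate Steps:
t = 2 (t = 6 + (1*(-4))*1 = 6 - 4*1 = 6 - 4 = 2)
M(q) = 1 + q (M(q) = q + 1 = 1 + q)
K = -12 (K = 4 + ((1 + 3) + 2²)*(-2) = 4 + (4 + 4)*(-2) = 4 + 8*(-2) = 4 - 16 = -12)
(b + K)² = (-48 - 12)² = (-60)² = 3600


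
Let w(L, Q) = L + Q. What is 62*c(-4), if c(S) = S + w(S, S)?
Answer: -744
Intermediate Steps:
c(S) = 3*S (c(S) = S + (S + S) = S + 2*S = 3*S)
62*c(-4) = 62*(3*(-4)) = 62*(-12) = -744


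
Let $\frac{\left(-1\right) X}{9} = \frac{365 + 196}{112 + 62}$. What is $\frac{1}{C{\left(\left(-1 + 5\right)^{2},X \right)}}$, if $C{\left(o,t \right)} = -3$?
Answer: $- \frac{1}{3} \approx -0.33333$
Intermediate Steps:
$X = - \frac{1683}{58}$ ($X = - 9 \frac{365 + 196}{112 + 62} = - 9 \cdot \frac{561}{174} = - 9 \cdot 561 \cdot \frac{1}{174} = \left(-9\right) \frac{187}{58} = - \frac{1683}{58} \approx -29.017$)
$\frac{1}{C{\left(\left(-1 + 5\right)^{2},X \right)}} = \frac{1}{-3} = - \frac{1}{3}$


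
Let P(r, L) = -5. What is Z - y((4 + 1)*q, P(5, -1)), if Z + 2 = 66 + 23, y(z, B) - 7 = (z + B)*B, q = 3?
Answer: 130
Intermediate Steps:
y(z, B) = 7 + B*(B + z) (y(z, B) = 7 + (z + B)*B = 7 + (B + z)*B = 7 + B*(B + z))
Z = 87 (Z = -2 + (66 + 23) = -2 + 89 = 87)
Z - y((4 + 1)*q, P(5, -1)) = 87 - (7 + (-5)² - 5*(4 + 1)*3) = 87 - (7 + 25 - 25*3) = 87 - (7 + 25 - 5*15) = 87 - (7 + 25 - 75) = 87 - 1*(-43) = 87 + 43 = 130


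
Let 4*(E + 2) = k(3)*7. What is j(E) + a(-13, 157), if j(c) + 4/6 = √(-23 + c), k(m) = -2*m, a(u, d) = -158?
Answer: -476/3 + I*√142/2 ≈ -158.67 + 5.9582*I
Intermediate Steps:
E = -25/2 (E = -2 + (-2*3*7)/4 = -2 + (-6*7)/4 = -2 + (¼)*(-42) = -2 - 21/2 = -25/2 ≈ -12.500)
j(c) = -⅔ + √(-23 + c)
j(E) + a(-13, 157) = (-⅔ + √(-23 - 25/2)) - 158 = (-⅔ + √(-71/2)) - 158 = (-⅔ + I*√142/2) - 158 = -476/3 + I*√142/2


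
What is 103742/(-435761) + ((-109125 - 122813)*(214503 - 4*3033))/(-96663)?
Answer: 973977752506692/2005807883 ≈ 4.8558e+5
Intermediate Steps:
103742/(-435761) + ((-109125 - 122813)*(214503 - 4*3033))/(-96663) = 103742*(-1/435761) - 231938*(214503 - 12132)*(-1/96663) = -103742/435761 - 231938*202371*(-1/96663) = -103742/435761 - 46937524998*(-1/96663) = -103742/435761 + 2235120238/4603 = 973977752506692/2005807883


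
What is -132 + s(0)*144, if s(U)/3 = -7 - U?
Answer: -3156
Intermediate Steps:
s(U) = -21 - 3*U (s(U) = 3*(-7 - U) = -21 - 3*U)
-132 + s(0)*144 = -132 + (-21 - 3*0)*144 = -132 + (-21 + 0)*144 = -132 - 21*144 = -132 - 3024 = -3156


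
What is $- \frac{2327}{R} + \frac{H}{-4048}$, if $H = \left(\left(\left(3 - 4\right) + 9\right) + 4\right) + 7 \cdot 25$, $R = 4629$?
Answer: $- \frac{935029}{1703472} \approx -0.5489$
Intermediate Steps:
$H = 187$ ($H = \left(\left(\left(3 - 4\right) + 9\right) + 4\right) + 175 = \left(\left(-1 + 9\right) + 4\right) + 175 = \left(8 + 4\right) + 175 = 12 + 175 = 187$)
$- \frac{2327}{R} + \frac{H}{-4048} = - \frac{2327}{4629} + \frac{187}{-4048} = \left(-2327\right) \frac{1}{4629} + 187 \left(- \frac{1}{4048}\right) = - \frac{2327}{4629} - \frac{17}{368} = - \frac{935029}{1703472}$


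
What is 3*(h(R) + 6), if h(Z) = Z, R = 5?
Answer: 33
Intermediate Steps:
3*(h(R) + 6) = 3*(5 + 6) = 3*11 = 33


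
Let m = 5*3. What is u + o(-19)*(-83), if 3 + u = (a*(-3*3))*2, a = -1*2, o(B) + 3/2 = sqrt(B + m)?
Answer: 315/2 - 166*I ≈ 157.5 - 166.0*I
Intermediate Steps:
m = 15
o(B) = -3/2 + sqrt(15 + B) (o(B) = -3/2 + sqrt(B + 15) = -3/2 + sqrt(15 + B))
a = -2
u = 33 (u = -3 - (-6)*3*2 = -3 - 2*(-9)*2 = -3 + 18*2 = -3 + 36 = 33)
u + o(-19)*(-83) = 33 + (-3/2 + sqrt(15 - 19))*(-83) = 33 + (-3/2 + sqrt(-4))*(-83) = 33 + (-3/2 + 2*I)*(-83) = 33 + (249/2 - 166*I) = 315/2 - 166*I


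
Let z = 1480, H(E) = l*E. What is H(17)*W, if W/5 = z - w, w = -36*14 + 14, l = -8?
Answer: -1339600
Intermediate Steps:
H(E) = -8*E
w = -490 (w = -504 + 14 = -490)
W = 9850 (W = 5*(1480 - 1*(-490)) = 5*(1480 + 490) = 5*1970 = 9850)
H(17)*W = -8*17*9850 = -136*9850 = -1339600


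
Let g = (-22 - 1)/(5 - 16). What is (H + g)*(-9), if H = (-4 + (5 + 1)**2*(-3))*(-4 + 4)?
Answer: -207/11 ≈ -18.818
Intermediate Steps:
g = 23/11 (g = -23/(-11) = -23*(-1/11) = 23/11 ≈ 2.0909)
H = 0 (H = (-4 + 6**2*(-3))*0 = (-4 + 36*(-3))*0 = (-4 - 108)*0 = -112*0 = 0)
(H + g)*(-9) = (0 + 23/11)*(-9) = (23/11)*(-9) = -207/11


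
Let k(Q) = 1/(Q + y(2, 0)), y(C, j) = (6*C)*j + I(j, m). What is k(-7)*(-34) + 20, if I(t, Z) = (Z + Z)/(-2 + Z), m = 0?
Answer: 174/7 ≈ 24.857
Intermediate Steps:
I(t, Z) = 2*Z/(-2 + Z) (I(t, Z) = (2*Z)/(-2 + Z) = 2*Z/(-2 + Z))
y(C, j) = 6*C*j (y(C, j) = (6*C)*j + 2*0/(-2 + 0) = 6*C*j + 2*0/(-2) = 6*C*j + 2*0*(-½) = 6*C*j + 0 = 6*C*j)
k(Q) = 1/Q (k(Q) = 1/(Q + 6*2*0) = 1/(Q + 0) = 1/Q)
k(-7)*(-34) + 20 = -34/(-7) + 20 = -⅐*(-34) + 20 = 34/7 + 20 = 174/7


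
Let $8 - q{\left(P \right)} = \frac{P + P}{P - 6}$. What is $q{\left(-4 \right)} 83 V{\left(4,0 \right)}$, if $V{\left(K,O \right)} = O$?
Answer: $0$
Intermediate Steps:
$q{\left(P \right)} = 8 - \frac{2 P}{-6 + P}$ ($q{\left(P \right)} = 8 - \frac{P + P}{P - 6} = 8 - \frac{2 P}{-6 + P}$)
$q{\left(-4 \right)} 83 V{\left(4,0 \right)} = \frac{6 \left(-8 - 4\right)}{-6 - 4} \cdot 83 \cdot 0 = 6 \frac{1}{-10} \left(-12\right) 83 \cdot 0 = 6 \left(- \frac{1}{10}\right) \left(-12\right) 83 \cdot 0 = \frac{36}{5} \cdot 83 \cdot 0 = \frac{2988}{5} \cdot 0 = 0$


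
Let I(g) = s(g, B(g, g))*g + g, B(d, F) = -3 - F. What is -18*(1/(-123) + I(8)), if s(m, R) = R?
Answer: 59046/41 ≈ 1440.1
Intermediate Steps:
I(g) = g + g*(-3 - g) (I(g) = (-3 - g)*g + g = g*(-3 - g) + g = g + g*(-3 - g))
-18*(1/(-123) + I(8)) = -18*(1/(-123) - 1*8*(2 + 8)) = -18*(-1/123 - 1*8*10) = -18*(-1/123 - 80) = -18*(-9841/123) = 59046/41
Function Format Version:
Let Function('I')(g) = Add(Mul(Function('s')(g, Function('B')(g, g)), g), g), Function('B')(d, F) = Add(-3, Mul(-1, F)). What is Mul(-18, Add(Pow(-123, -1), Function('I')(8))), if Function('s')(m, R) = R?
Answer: Rational(59046, 41) ≈ 1440.1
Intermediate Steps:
Function('I')(g) = Add(g, Mul(g, Add(-3, Mul(-1, g)))) (Function('I')(g) = Add(Mul(Add(-3, Mul(-1, g)), g), g) = Add(Mul(g, Add(-3, Mul(-1, g))), g) = Add(g, Mul(g, Add(-3, Mul(-1, g)))))
Mul(-18, Add(Pow(-123, -1), Function('I')(8))) = Mul(-18, Add(Pow(-123, -1), Mul(-1, 8, Add(2, 8)))) = Mul(-18, Add(Rational(-1, 123), Mul(-1, 8, 10))) = Mul(-18, Add(Rational(-1, 123), -80)) = Mul(-18, Rational(-9841, 123)) = Rational(59046, 41)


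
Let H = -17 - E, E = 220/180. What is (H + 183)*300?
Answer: 148300/3 ≈ 49433.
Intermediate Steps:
E = 11/9 (E = 220*(1/180) = 11/9 ≈ 1.2222)
H = -164/9 (H = -17 - 1*11/9 = -17 - 11/9 = -164/9 ≈ -18.222)
(H + 183)*300 = (-164/9 + 183)*300 = (1483/9)*300 = 148300/3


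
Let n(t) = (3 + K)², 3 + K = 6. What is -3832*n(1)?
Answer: -137952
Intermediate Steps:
K = 3 (K = -3 + 6 = 3)
n(t) = 36 (n(t) = (3 + 3)² = 6² = 36)
-3832*n(1) = -3832*36 = -137952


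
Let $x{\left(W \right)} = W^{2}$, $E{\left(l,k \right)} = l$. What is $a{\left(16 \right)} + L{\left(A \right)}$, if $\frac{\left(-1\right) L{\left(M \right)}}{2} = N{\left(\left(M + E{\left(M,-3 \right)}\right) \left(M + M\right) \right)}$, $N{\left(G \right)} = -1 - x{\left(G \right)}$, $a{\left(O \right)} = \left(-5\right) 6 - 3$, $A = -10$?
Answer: $319969$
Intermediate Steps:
$a{\left(O \right)} = -33$ ($a{\left(O \right)} = -30 - 3 = -33$)
$N{\left(G \right)} = -1 - G^{2}$
$L{\left(M \right)} = 2 + 32 M^{4}$ ($L{\left(M \right)} = - 2 \left(-1 - \left(\left(M + M\right) \left(M + M\right)\right)^{2}\right) = - 2 \left(-1 - \left(2 M 2 M\right)^{2}\right) = - 2 \left(-1 - \left(4 M^{2}\right)^{2}\right) = - 2 \left(-1 - 16 M^{4}\right) = 2 + 32 M^{4}$)
$a{\left(16 \right)} + L{\left(A \right)} = -33 + \left(2 + 32 \left(-10\right)^{4}\right) = -33 + \left(2 + 32 \cdot 10000\right) = -33 + \left(2 + 320000\right) = -33 + 320002 = 319969$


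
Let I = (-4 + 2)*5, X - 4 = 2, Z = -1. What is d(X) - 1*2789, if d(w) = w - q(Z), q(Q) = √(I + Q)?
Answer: -2783 - I*√11 ≈ -2783.0 - 3.3166*I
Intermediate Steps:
X = 6 (X = 4 + 2 = 6)
I = -10 (I = -2*5 = -10)
q(Q) = √(-10 + Q)
d(w) = w - I*√11 (d(w) = w - √(-10 - 1) = w - √(-11) = w - I*√11)
d(X) - 1*2789 = (6 - I*√11) - 1*2789 = (6 - I*√11) - 2789 = -2783 - I*√11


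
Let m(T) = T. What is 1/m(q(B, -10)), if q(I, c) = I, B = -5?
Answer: -⅕ ≈ -0.20000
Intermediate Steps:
1/m(q(B, -10)) = 1/(-5) = -⅕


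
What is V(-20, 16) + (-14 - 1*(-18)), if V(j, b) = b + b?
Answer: 36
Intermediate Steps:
V(j, b) = 2*b
V(-20, 16) + (-14 - 1*(-18)) = 2*16 + (-14 - 1*(-18)) = 32 + (-14 + 18) = 32 + 4 = 36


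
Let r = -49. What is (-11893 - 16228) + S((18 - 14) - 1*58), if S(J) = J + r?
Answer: -28224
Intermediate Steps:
S(J) = -49 + J (S(J) = J - 49 = -49 + J)
(-11893 - 16228) + S((18 - 14) - 1*58) = (-11893 - 16228) + (-49 + ((18 - 14) - 1*58)) = -28121 + (-49 + (4 - 58)) = -28121 + (-49 - 54) = -28121 - 103 = -28224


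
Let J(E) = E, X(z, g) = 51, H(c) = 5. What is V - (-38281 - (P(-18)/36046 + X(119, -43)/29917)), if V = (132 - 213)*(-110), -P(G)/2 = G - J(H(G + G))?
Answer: 25445109955645/539194091 ≈ 47191.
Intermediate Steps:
P(G) = 10 - 2*G (P(G) = -2*(G - 1*5) = -2*(G - 5) = -2*(-5 + G) = 10 - 2*G)
V = 8910 (V = -81*(-110) = 8910)
V - (-38281 - (P(-18)/36046 + X(119, -43)/29917)) = 8910 - (-38281 - ((10 - 2*(-18))/36046 + 51/29917)) = 8910 - (-38281 - ((10 + 36)*(1/36046) + 51*(1/29917))) = 8910 - (-38281 - (46*(1/36046) + 51/29917)) = 8910 - (-38281 - (23/18023 + 51/29917)) = 8910 - (-38281 - 1*1607264/539194091) = 8910 - (-38281 - 1607264/539194091) = 8910 - 1*(-20640890604835/539194091) = 8910 + 20640890604835/539194091 = 25445109955645/539194091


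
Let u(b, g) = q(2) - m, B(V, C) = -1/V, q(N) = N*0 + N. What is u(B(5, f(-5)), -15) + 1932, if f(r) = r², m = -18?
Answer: 1952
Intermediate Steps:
q(N) = N (q(N) = 0 + N = N)
u(b, g) = 20 (u(b, g) = 2 - 1*(-18) = 2 + 18 = 20)
u(B(5, f(-5)), -15) + 1932 = 20 + 1932 = 1952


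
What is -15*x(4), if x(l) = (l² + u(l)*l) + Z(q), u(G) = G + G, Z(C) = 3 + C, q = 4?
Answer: -825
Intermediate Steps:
u(G) = 2*G
x(l) = 7 + 3*l² (x(l) = (l² + (2*l)*l) + (3 + 4) = (l² + 2*l²) + 7 = 3*l² + 7 = 7 + 3*l²)
-15*x(4) = -15*(7 + 3*4²) = -15*(7 + 3*16) = -15*(7 + 48) = -15*55 = -825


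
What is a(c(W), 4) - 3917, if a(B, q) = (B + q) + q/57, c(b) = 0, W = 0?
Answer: -223037/57 ≈ -3912.9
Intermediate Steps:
a(B, q) = B + 58*q/57 (a(B, q) = (B + q) + q*(1/57) = (B + q) + q/57 = B + 58*q/57)
a(c(W), 4) - 3917 = (0 + (58/57)*4) - 3917 = (0 + 232/57) - 3917 = 232/57 - 3917 = -223037/57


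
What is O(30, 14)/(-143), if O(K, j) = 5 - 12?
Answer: 7/143 ≈ 0.048951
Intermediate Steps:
O(K, j) = -7
O(30, 14)/(-143) = -7/(-143) = -7*(-1/143) = 7/143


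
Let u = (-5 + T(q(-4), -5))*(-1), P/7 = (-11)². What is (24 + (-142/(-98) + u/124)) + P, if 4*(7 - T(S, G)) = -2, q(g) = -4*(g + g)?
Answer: 10601755/12152 ≈ 872.43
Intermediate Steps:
P = 847 (P = 7*(-11)² = 7*121 = 847)
q(g) = -8*g
T(S, G) = 15/2 (T(S, G) = 7 - ¼*(-2) = 7 + ½ = 15/2)
u = -5/2 (u = (-5 + 15/2)*(-1) = (5/2)*(-1) = -5/2 ≈ -2.5000)
(24 + (-142/(-98) + u/124)) + P = (24 + (-142/(-98) - 5/2/124)) + 847 = (24 + (-142*(-1/98) - 5/2*1/124)) + 847 = (24 + (71/49 - 5/248)) + 847 = (24 + 17363/12152) + 847 = 309011/12152 + 847 = 10601755/12152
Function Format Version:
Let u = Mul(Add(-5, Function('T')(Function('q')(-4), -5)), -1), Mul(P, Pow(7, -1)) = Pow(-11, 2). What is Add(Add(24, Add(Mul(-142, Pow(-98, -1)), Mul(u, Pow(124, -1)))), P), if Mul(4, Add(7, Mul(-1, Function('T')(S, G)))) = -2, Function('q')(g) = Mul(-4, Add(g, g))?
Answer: Rational(10601755, 12152) ≈ 872.43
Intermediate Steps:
P = 847 (P = Mul(7, Pow(-11, 2)) = Mul(7, 121) = 847)
Function('q')(g) = Mul(-8, g) (Function('q')(g) = Mul(-4, Mul(2, g)) = Mul(-8, g))
Function('T')(S, G) = Rational(15, 2) (Function('T')(S, G) = Add(7, Mul(Rational(-1, 4), -2)) = Add(7, Rational(1, 2)) = Rational(15, 2))
u = Rational(-5, 2) (u = Mul(Add(-5, Rational(15, 2)), -1) = Mul(Rational(5, 2), -1) = Rational(-5, 2) ≈ -2.5000)
Add(Add(24, Add(Mul(-142, Pow(-98, -1)), Mul(u, Pow(124, -1)))), P) = Add(Add(24, Add(Mul(-142, Pow(-98, -1)), Mul(Rational(-5, 2), Pow(124, -1)))), 847) = Add(Add(24, Add(Mul(-142, Rational(-1, 98)), Mul(Rational(-5, 2), Rational(1, 124)))), 847) = Add(Add(24, Add(Rational(71, 49), Rational(-5, 248))), 847) = Add(Add(24, Rational(17363, 12152)), 847) = Add(Rational(309011, 12152), 847) = Rational(10601755, 12152)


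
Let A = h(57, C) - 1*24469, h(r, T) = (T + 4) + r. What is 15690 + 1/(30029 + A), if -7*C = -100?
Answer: 618923437/39447 ≈ 15690.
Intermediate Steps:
C = 100/7 (C = -⅐*(-100) = 100/7 ≈ 14.286)
h(r, T) = 4 + T + r (h(r, T) = (4 + T) + r = 4 + T + r)
A = -170756/7 (A = (4 + 100/7 + 57) - 1*24469 = 527/7 - 24469 = -170756/7 ≈ -24394.)
15690 + 1/(30029 + A) = 15690 + 1/(30029 - 170756/7) = 15690 + 1/(39447/7) = 15690 + 7/39447 = 618923437/39447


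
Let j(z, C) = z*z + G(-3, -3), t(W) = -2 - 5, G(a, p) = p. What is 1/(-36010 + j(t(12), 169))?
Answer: -1/35964 ≈ -2.7806e-5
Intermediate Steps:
t(W) = -7
j(z, C) = -3 + z² (j(z, C) = z*z - 3 = z² - 3 = -3 + z²)
1/(-36010 + j(t(12), 169)) = 1/(-36010 + (-3 + (-7)²)) = 1/(-36010 + (-3 + 49)) = 1/(-36010 + 46) = 1/(-35964) = -1/35964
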